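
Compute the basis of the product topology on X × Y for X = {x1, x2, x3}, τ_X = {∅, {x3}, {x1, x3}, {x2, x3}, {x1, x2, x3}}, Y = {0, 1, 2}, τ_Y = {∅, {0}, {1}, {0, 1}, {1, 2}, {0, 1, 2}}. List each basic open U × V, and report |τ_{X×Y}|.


Basis B = {∅ × ∅, {x3} × {0}, {x3} × {1}, {x1, x3} × {0}, {x1, x3} × {1}, {x2, x3} × {0}, {x2, x3} × {1}, {x3} × {0, 1}, {x3} × {1, 2}, {x1, x2, x3} × {0}, {x1, x2, x3} × {1}, {x3} × {0, 1, 2}, {x1, x3} × {0, 1}, {x1, x3} × {1, 2}, {x2, x3} × {0, 1}, {x2, x3} × {1, 2}, {x1, x3} × {0, 1, 2}, {x1, x2, x3} × {0, 1}, {x1, x2, x3} × {1, 2}, {x2, x3} × {0, 1, 2}, {x1, x2, x3} × {0, 1, 2}}; |τ_{X×Y}| = 70.

Enumerate products U × V with U ∈ τ_X, V ∈ τ_Y (deduplicated):
  ∅ × ∅ = {} (∅)
  {x3} × {0} = {(x3,0)}
  {x3} × {1} = {(x3,1)}
  {x1, x3} × {0} = {(x1,0), (x3,0)}
  {x1, x3} × {1} = {(x1,1), (x3,1)}
  {x2, x3} × {0} = {(x2,0), (x3,0)}
  {x2, x3} × {1} = {(x2,1), (x3,1)}
  {x3} × {0, 1} = {(x3,0), (x3,1)}
  {x3} × {1, 2} = {(x3,1), (x3,2)}
  {x1, x2, x3} × {0} = {(x1,0), (x2,0), (x3,0)}
  {x1, x2, x3} × {1} = {(x1,1), (x2,1), (x3,1)}
  {x3} × {0, 1, 2} = {(x3,0), (x3,1), (x3,2)}
  {x1, x3} × {0, 1} = {(x1,0), (x1,1), (x3,0), (x3,1)}
  {x1, x3} × {1, 2} = {(x1,1), (x1,2), (x3,1), (x3,2)}
  {x2, x3} × {0, 1} = {(x2,0), (x2,1), (x3,0), (x3,1)}
  {x2, x3} × {1, 2} = {(x2,1), (x2,2), (x3,1), (x3,2)}
  {x1, x3} × {0, 1, 2} = {(x1,0), (x1,1), (x1,2), (x3,0), (x3,1), (x3,2)}
  {x1, x2, x3} × {0, 1} = {(x1,0), (x1,1), (x2,0), (x2,1), (x3,0), (x3,1)}
  {x1, x2, x3} × {1, 2} = {(x1,1), (x1,2), (x2,1), (x2,2), (x3,1), (x3,2)}
  {x2, x3} × {0, 1, 2} = {(x2,0), (x2,1), (x2,2), (x3,0), (x3,1), (x3,2)}
  {x1, x2, x3} × {0, 1, 2} = {(x1,0), (x1,1), (x1,2), (x2,0), (x2,1), (x2,2), (x3,0), (x3,1), (x3,2)}
These 21 distinct sets form the basis B.
Close under arbitrary unions to get τ_{X×Y}; counting gives |τ_{X×Y}| = 70.


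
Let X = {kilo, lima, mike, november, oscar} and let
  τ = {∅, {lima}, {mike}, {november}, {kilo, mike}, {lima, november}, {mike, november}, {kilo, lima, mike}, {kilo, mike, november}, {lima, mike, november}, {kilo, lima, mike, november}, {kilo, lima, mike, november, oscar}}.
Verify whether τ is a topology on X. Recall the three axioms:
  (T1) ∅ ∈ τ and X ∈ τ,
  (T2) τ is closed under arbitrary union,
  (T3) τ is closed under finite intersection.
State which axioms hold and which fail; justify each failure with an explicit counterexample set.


τ is NOT a topology on X.

Axiom (T1): ∅ ∈ τ? Yes; X ∈ τ? Yes.
Axiom (T2/T3): check pairwise unions and intersections of members of τ.
Counterexample for (T2): {lima} ∪ {mike} = {lima, mike} ∉ τ. Therefore τ is NOT a topology.


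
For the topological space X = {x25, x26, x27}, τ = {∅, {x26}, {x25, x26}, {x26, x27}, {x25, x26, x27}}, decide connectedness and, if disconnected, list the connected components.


(X, τ) is connected.

Find clopen sets (U ∈ τ with X ∖ U ∈ τ):
  U = ∅, X ∖ U = {x25, x26, x27} — both open, so U is clopen.
  U = {x25, x26, x27}, X ∖ U = ∅ — both open, so U is clopen.
Only trivial clopens (∅ and X) exist, so (X, τ) is connected.
Compute connected components by grouping points that agree on all clopens:
  component: {x25, x26, x27}


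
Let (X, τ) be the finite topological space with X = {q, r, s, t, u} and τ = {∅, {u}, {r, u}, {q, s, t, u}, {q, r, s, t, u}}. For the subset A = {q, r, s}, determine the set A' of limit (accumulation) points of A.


A' = {q, s, t}

For each x ∈ X, list the open sets U ∈ τ with x ∈ U, then check whether U ∩ (A ∖ {x}) ≠ ∅ for every such U.
  x = q: opens ∋ x are {q, s, t, u}, {q, r, s, t, u}; each meets A ∖ {q}, so x IS a limit point.
  x = r: open {r, u} ∋ x has {r, u} ∩ (A ∖ {r}) = ∅, so x is NOT a limit point.
  x = s: opens ∋ x are {q, s, t, u}, {q, r, s, t, u}; each meets A ∖ {s}, so x IS a limit point.
  x = t: opens ∋ x are {q, s, t, u}, {q, r, s, t, u}; each meets A ∖ {t}, so x IS a limit point.
  x = u: open {u} ∋ x has {u} ∩ (A ∖ {u}) = ∅, so x is NOT a limit point.
Collecting: A' = {q, s, t}.


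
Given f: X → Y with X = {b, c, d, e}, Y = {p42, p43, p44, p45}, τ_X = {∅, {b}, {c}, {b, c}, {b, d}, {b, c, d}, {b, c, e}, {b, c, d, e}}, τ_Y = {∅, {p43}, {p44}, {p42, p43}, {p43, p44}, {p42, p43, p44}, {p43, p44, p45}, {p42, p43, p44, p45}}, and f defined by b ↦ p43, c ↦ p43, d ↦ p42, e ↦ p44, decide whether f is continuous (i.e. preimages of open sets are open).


f is NOT continuous.

Compute f^{-1}(U) for each U ∈ τ_Y:
  U = ∅: f^{-1}(U) = ∅ ∈ τ_X ✓.
  U = {p43}: f^{-1}(U) = {b, c} ∈ τ_X ✓.
  U = {p44}: f^{-1}(U) = {e} ∉ τ_X ✗.
  U = {p42, p43}: f^{-1}(U) = {b, c, d} ∈ τ_X ✓.
  U = {p43, p44}: f^{-1}(U) = {b, c, e} ∈ τ_X ✓.
  U = {p42, p43, p44}: f^{-1}(U) = {b, c, d, e} ∈ τ_X ✓.
  U = {p43, p44, p45}: f^{-1}(U) = {b, c, e} ∈ τ_X ✓.
  U = {p42, p43, p44, p45}: f^{-1}(U) = {b, c, d, e} ∈ τ_X ✓.
Found U = {p44} with f^{-1}(U) = {e} not in τ_X. Therefore f is NOT continuous.


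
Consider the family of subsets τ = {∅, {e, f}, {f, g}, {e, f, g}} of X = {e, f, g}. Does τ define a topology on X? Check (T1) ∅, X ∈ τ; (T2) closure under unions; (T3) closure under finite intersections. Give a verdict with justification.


τ is NOT a topology on X.

Axiom (T1): ∅ ∈ τ? Yes; X ∈ τ? Yes.
Axiom (T2/T3): check pairwise unions and intersections of members of τ.
Counterexample for (T3): {e, f} ∩ {f, g} = {f} ∉ τ. Therefore τ is NOT a topology.


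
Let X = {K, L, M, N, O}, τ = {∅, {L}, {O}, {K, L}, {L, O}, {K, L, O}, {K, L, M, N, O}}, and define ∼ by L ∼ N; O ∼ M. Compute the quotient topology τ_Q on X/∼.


X/∼ = {[K], [L=N], [M=O]}; |τ_Q| = 2.

Equivalence classes: [K], [L=N], [M=O].
Quotient map π: X → X/∼ sends K ↦ [K], L ↦ [L=N], M ↦ [M=O], N ↦ [L=N], O ↦ [M=O].
For each subset V ⊆ X/∼, compute π^{-1}(V) ⊆ X and check whether π^{-1}(V) ∈ τ. V is open in τ_Q iff π^{-1}(V) ∈ τ.
  V = {}: π^{-1}(V) = ∅ ∈ τ ✓.
  V = {[K]}: π^{-1}(V) = {K} ∉ τ ✗.
  V = {[L=N]}: π^{-1}(V) = {L, N} ∉ τ ✗.
  V = {[K], [L=N]}: π^{-1}(V) = {K, L, N} ∉ τ ✗.
  V = {[M=O]}: π^{-1}(V) = {M, O} ∉ τ ✗.
  V = {[K], [M=O]}: π^{-1}(V) = {K, M, O} ∉ τ ✗.
  V = {[L=N], [M=O]}: π^{-1}(V) = {L, M, N, O} ∉ τ ✗.
  V = {[K], [L=N], [M=O]}: π^{-1}(V) = {K, L, M, N, O} ∈ τ ✓.
Open sets in the quotient: τ_Q = {{}, {[K], [L=N], [M=O]}} (2 elements).


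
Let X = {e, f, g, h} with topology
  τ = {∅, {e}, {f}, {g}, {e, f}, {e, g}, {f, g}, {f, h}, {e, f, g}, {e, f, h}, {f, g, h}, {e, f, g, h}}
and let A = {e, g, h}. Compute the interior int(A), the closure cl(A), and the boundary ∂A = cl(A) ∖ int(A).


int(A) = {e, g}, cl(A) = {e, g, h}, ∂A = {h}.

Closed sets in (X, τ) are complements of opens:
  closed(X, τ) = {∅, {e}, {g}, {h}, {e, g}, {e, h}, {f, h}, {g, h}, {e, f, h}, {e, g, h}, {f, g, h}, {e, f, g, h}}.
int(A) = ⋃ {U ∈ τ : U ⊆ A}. Opens contained in A: ∅, {e}, {g}, {e, g}.
Taking the union of these: int(A) = {e, g}.
cl(A) = ⋂ {C closed : A ⊆ C}. Closed sets containing A: {e, g, h}, {e, f, g, h}.
Intersecting these: cl(A) = {e, g, h}.
∂A = cl(A) ∖ int(A) = {e, g, h} ∖ {e, g} = {h}.


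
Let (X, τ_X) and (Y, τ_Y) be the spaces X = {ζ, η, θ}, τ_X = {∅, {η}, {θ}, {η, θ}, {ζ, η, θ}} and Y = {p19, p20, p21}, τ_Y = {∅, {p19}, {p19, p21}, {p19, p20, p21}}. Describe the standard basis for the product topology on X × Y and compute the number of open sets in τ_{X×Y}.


Basis B = {∅ × ∅, {η} × {p19}, {θ} × {p19}, {η} × {p19, p21}, {η, θ} × {p19}, {θ} × {p19, p21}, {ζ, η, θ} × {p19}, {η} × {p19, p20, p21}, {θ} × {p19, p20, p21}, {η, θ} × {p19, p21}, {ζ, η, θ} × {p19, p21}, {η, θ} × {p19, p20, p21}, {ζ, η, θ} × {p19, p20, p21}}; |τ_{X×Y}| = 30.

Enumerate products U × V with U ∈ τ_X, V ∈ τ_Y (deduplicated):
  ∅ × ∅ = {} (∅)
  {η} × {p19} = {(η,p19)}
  {θ} × {p19} = {(θ,p19)}
  {η} × {p19, p21} = {(η,p19), (η,p21)}
  {η, θ} × {p19} = {(η,p19), (θ,p19)}
  {θ} × {p19, p21} = {(θ,p19), (θ,p21)}
  {ζ, η, θ} × {p19} = {(ζ,p19), (η,p19), (θ,p19)}
  {η} × {p19, p20, p21} = {(η,p19), (η,p20), (η,p21)}
  {θ} × {p19, p20, p21} = {(θ,p19), (θ,p20), (θ,p21)}
  {η, θ} × {p19, p21} = {(η,p19), (η,p21), (θ,p19), (θ,p21)}
  {ζ, η, θ} × {p19, p21} = {(ζ,p19), (ζ,p21), (η,p19), (η,p21), (θ,p19), (θ,p21)}
  {η, θ} × {p19, p20, p21} = {(η,p19), (η,p20), (η,p21), (θ,p19), (θ,p20), (θ,p21)}
  {ζ, η, θ} × {p19, p20, p21} = {(ζ,p19), (ζ,p20), (ζ,p21), (η,p19), (η,p20), (η,p21), (θ,p19), (θ,p20), (θ,p21)}
These 13 distinct sets form the basis B.
Close under arbitrary unions to get τ_{X×Y}; counting gives |τ_{X×Y}| = 30.


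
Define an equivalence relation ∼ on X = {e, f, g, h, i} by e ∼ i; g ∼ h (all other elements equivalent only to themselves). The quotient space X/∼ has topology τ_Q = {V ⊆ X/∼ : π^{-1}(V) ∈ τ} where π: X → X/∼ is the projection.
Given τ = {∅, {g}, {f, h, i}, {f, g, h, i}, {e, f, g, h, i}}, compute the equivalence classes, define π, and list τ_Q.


X/∼ = {[e=i], [f], [g=h]}; |τ_Q| = 2.

Equivalence classes: [e=i], [f], [g=h].
Quotient map π: X → X/∼ sends e ↦ [e=i], f ↦ [f], g ↦ [g=h], h ↦ [g=h], i ↦ [e=i].
For each subset V ⊆ X/∼, compute π^{-1}(V) ⊆ X and check whether π^{-1}(V) ∈ τ. V is open in τ_Q iff π^{-1}(V) ∈ τ.
  V = {}: π^{-1}(V) = ∅ ∈ τ ✓.
  V = {[e=i]}: π^{-1}(V) = {e, i} ∉ τ ✗.
  V = {[f]}: π^{-1}(V) = {f} ∉ τ ✗.
  V = {[e=i], [f]}: π^{-1}(V) = {e, f, i} ∉ τ ✗.
  V = {[g=h]}: π^{-1}(V) = {g, h} ∉ τ ✗.
  V = {[e=i], [g=h]}: π^{-1}(V) = {e, g, h, i} ∉ τ ✗.
  V = {[f], [g=h]}: π^{-1}(V) = {f, g, h} ∉ τ ✗.
  V = {[e=i], [f], [g=h]}: π^{-1}(V) = {e, f, g, h, i} ∈ τ ✓.
Open sets in the quotient: τ_Q = {{}, {[e=i], [f], [g=h]}} (2 elements).


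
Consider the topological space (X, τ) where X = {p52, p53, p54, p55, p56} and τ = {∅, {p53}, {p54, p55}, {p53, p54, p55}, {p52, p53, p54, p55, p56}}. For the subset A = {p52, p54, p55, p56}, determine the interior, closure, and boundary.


int(A) = {p54, p55}, cl(A) = {p52, p54, p55, p56}, ∂A = {p52, p56}.

Closed sets in (X, τ) are complements of opens:
  closed(X, τ) = {∅, {p52, p56}, {p52, p53, p56}, {p52, p54, p55, p56}, {p52, p53, p54, p55, p56}}.
int(A) = ⋃ {U ∈ τ : U ⊆ A}. Opens contained in A: ∅, {p54, p55}.
Taking the union of these: int(A) = {p54, p55}.
cl(A) = ⋂ {C closed : A ⊆ C}. Closed sets containing A: {p52, p54, p55, p56}, {p52, p53, p54, p55, p56}.
Intersecting these: cl(A) = {p52, p54, p55, p56}.
∂A = cl(A) ∖ int(A) = {p52, p54, p55, p56} ∖ {p54, p55} = {p52, p56}.


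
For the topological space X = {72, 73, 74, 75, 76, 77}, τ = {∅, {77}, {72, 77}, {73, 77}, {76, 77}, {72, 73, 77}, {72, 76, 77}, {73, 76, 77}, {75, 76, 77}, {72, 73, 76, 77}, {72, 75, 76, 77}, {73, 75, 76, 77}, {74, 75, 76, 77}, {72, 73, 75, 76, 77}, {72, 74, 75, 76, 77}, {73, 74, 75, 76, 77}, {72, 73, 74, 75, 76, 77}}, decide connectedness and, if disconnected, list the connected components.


(X, τ) is connected.

Find clopen sets (U ∈ τ with X ∖ U ∈ τ):
  U = ∅, X ∖ U = {72, 73, 74, 75, 76, 77} — both open, so U is clopen.
  U = {72, 73, 74, 75, 76, 77}, X ∖ U = ∅ — both open, so U is clopen.
Only trivial clopens (∅ and X) exist, so (X, τ) is connected.
Compute connected components by grouping points that agree on all clopens:
  component: {72, 73, 74, 75, 76, 77}


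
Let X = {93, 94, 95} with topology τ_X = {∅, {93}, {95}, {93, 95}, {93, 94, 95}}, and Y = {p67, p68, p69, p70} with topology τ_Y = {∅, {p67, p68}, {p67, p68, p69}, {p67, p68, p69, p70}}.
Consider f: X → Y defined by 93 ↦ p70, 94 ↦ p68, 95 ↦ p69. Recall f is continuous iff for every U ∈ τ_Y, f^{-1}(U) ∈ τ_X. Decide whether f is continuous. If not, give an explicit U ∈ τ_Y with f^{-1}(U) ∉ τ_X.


f is NOT continuous.

Compute f^{-1}(U) for each U ∈ τ_Y:
  U = ∅: f^{-1}(U) = ∅ ∈ τ_X ✓.
  U = {p67, p68}: f^{-1}(U) = {94} ∉ τ_X ✗.
  U = {p67, p68, p69}: f^{-1}(U) = {94, 95} ∉ τ_X ✗.
  U = {p67, p68, p69, p70}: f^{-1}(U) = {93, 94, 95} ∈ τ_X ✓.
Found U = {p67, p68} with f^{-1}(U) = {94} not in τ_X. Therefore f is NOT continuous.


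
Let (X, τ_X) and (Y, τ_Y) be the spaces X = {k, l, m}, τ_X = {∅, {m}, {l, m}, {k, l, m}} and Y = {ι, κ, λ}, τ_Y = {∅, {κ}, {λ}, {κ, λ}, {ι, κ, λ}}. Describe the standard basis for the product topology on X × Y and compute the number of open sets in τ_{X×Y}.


Basis B = {∅ × ∅, {m} × {κ}, {m} × {λ}, {l, m} × {κ}, {l, m} × {λ}, {m} × {κ, λ}, {k, l, m} × {κ}, {k, l, m} × {λ}, {m} × {ι, κ, λ}, {l, m} × {κ, λ}, {k, l, m} × {κ, λ}, {l, m} × {ι, κ, λ}, {k, l, m} × {ι, κ, λ}}; |τ_{X×Y}| = 30.

Enumerate products U × V with U ∈ τ_X, V ∈ τ_Y (deduplicated):
  ∅ × ∅ = {} (∅)
  {m} × {κ} = {(m,κ)}
  {m} × {λ} = {(m,λ)}
  {l, m} × {κ} = {(l,κ), (m,κ)}
  {l, m} × {λ} = {(l,λ), (m,λ)}
  {m} × {κ, λ} = {(m,κ), (m,λ)}
  {k, l, m} × {κ} = {(k,κ), (l,κ), (m,κ)}
  {k, l, m} × {λ} = {(k,λ), (l,λ), (m,λ)}
  {m} × {ι, κ, λ} = {(m,ι), (m,κ), (m,λ)}
  {l, m} × {κ, λ} = {(l,κ), (l,λ), (m,κ), (m,λ)}
  {k, l, m} × {κ, λ} = {(k,κ), (k,λ), (l,κ), (l,λ), (m,κ), (m,λ)}
  {l, m} × {ι, κ, λ} = {(l,ι), (l,κ), (l,λ), (m,ι), (m,κ), (m,λ)}
  {k, l, m} × {ι, κ, λ} = {(k,ι), (k,κ), (k,λ), (l,ι), (l,κ), (l,λ), (m,ι), (m,κ), (m,λ)}
These 13 distinct sets form the basis B.
Close under arbitrary unions to get τ_{X×Y}; counting gives |τ_{X×Y}| = 30.


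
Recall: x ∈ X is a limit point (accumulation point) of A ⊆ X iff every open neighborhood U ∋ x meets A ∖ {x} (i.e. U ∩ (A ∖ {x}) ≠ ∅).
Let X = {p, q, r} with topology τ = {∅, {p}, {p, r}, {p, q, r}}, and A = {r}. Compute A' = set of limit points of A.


A' = {q}

For each x ∈ X, list the open sets U ∈ τ with x ∈ U, then check whether U ∩ (A ∖ {x}) ≠ ∅ for every such U.
  x = p: open {p} ∋ x has {p} ∩ (A ∖ {p}) = ∅, so x is NOT a limit point.
  x = q: opens ∋ x are {p, q, r}; each meets A ∖ {q}, so x IS a limit point.
  x = r: open {p, r} ∋ x has {p, r} ∩ (A ∖ {r}) = ∅, so x is NOT a limit point.
Collecting: A' = {q}.


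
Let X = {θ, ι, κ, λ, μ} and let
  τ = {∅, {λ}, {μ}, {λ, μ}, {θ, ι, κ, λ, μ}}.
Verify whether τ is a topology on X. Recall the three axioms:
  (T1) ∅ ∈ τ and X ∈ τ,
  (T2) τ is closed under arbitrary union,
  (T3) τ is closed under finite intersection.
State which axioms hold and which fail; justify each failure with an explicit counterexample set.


τ IS a topology on X.

Axiom (T1): ∅ ∈ τ? Yes; X ∈ τ? Yes.
Axiom (T2/T3): check pairwise unions and intersections of members of τ.
All pairwise intersections and unions checked — each lies in τ. Therefore τ satisfies (T1), (T2), (T3): it IS a topology on X.


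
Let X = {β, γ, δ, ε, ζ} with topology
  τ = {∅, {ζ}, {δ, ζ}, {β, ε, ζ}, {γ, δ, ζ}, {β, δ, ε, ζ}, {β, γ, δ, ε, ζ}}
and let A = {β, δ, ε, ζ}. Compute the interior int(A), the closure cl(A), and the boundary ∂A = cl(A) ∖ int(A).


int(A) = {β, δ, ε, ζ}, cl(A) = {β, γ, δ, ε, ζ}, ∂A = {γ}.

Closed sets in (X, τ) are complements of opens:
  closed(X, τ) = {∅, {γ}, {β, ε}, {γ, δ}, {β, γ, ε}, {β, γ, δ, ε}, {β, γ, δ, ε, ζ}}.
int(A) = ⋃ {U ∈ τ : U ⊆ A}. Opens contained in A: ∅, {ζ}, {δ, ζ}, {β, ε, ζ}, {β, δ, ε, ζ}.
Taking the union of these: int(A) = {β, δ, ε, ζ}.
cl(A) = ⋂ {C closed : A ⊆ C}. Closed sets containing A: {β, γ, δ, ε, ζ}.
Intersecting these: cl(A) = {β, γ, δ, ε, ζ}.
∂A = cl(A) ∖ int(A) = {β, γ, δ, ε, ζ} ∖ {β, δ, ε, ζ} = {γ}.


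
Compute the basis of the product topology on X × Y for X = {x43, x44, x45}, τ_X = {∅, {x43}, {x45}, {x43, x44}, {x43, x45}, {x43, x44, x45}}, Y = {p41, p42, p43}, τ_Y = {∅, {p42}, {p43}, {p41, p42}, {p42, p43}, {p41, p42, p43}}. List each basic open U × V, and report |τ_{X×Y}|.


Basis B = {∅ × ∅, {x43} × {p42}, {x43} × {p43}, {x45} × {p42}, {x45} × {p43}, {x43} × {p41, p42}, {x43} × {p42, p43}, {x43, x44} × {p42}, {x43, x45} × {p42}, {x43, x44} × {p43}, {x43, x45} × {p43}, {x45} × {p41, p42}, {x45} × {p42, p43}, {x43} × {p41, p42, p43}, {x43, x44, x45} × {p42}, {x43, x44, x45} × {p43}, {x45} × {p41, p42, p43}, {x43, x44} × {p41, p42}, {x43, x45} × {p41, p42}, {x43, x44} × {p42, p43}, {x43, x45} × {p42, p43}, {x43, x44} × {p41, p42, p43}, {x43, x45} × {p41, p42, p43}, {x43, x44, x45} × {p41, p42}, {x43, x44, x45} × {p42, p43}, {x43, x44, x45} × {p41, p42, p43}}; |τ_{X×Y}| = 108.

Enumerate products U × V with U ∈ τ_X, V ∈ τ_Y (deduplicated):
  ∅ × ∅ = {} (∅)
  {x43} × {p42} = {(x43,p42)}
  {x43} × {p43} = {(x43,p43)}
  {x45} × {p42} = {(x45,p42)}
  {x45} × {p43} = {(x45,p43)}
  {x43} × {p41, p42} = {(x43,p41), (x43,p42)}
  {x43} × {p42, p43} = {(x43,p42), (x43,p43)}
  {x43, x44} × {p42} = {(x43,p42), (x44,p42)}
  {x43, x45} × {p42} = {(x43,p42), (x45,p42)}
  {x43, x44} × {p43} = {(x43,p43), (x44,p43)}
  {x43, x45} × {p43} = {(x43,p43), (x45,p43)}
  {x45} × {p41, p42} = {(x45,p41), (x45,p42)}
  {x45} × {p42, p43} = {(x45,p42), (x45,p43)}
  {x43} × {p41, p42, p43} = {(x43,p41), (x43,p42), (x43,p43)}
  {x43, x44, x45} × {p42} = {(x43,p42), (x44,p42), (x45,p42)}
  {x43, x44, x45} × {p43} = {(x43,p43), (x44,p43), (x45,p43)}
  {x45} × {p41, p42, p43} = {(x45,p41), (x45,p42), (x45,p43)}
  {x43, x44} × {p41, p42} = {(x43,p41), (x43,p42), (x44,p41), (x44,p42)}
  {x43, x45} × {p41, p42} = {(x43,p41), (x43,p42), (x45,p41), (x45,p42)}
  {x43, x44} × {p42, p43} = {(x43,p42), (x43,p43), (x44,p42), (x44,p43)}
  {x43, x45} × {p42, p43} = {(x43,p42), (x43,p43), (x45,p42), (x45,p43)}
  {x43, x44} × {p41, p42, p43} = {(x43,p41), (x43,p42), (x43,p43), (x44,p41), (x44,p42), (x44,p43)}
  {x43, x45} × {p41, p42, p43} = {(x43,p41), (x43,p42), (x43,p43), (x45,p41), (x45,p42), (x45,p43)}
  {x43, x44, x45} × {p41, p42} = {(x43,p41), (x43,p42), (x44,p41), (x44,p42), (x45,p41), (x45,p42)}
  {x43, x44, x45} × {p42, p43} = {(x43,p42), (x43,p43), (x44,p42), (x44,p43), (x45,p42), (x45,p43)}
  {x43, x44, x45} × {p41, p42, p43} = {(x43,p41), (x43,p42), (x43,p43), (x44,p41), (x44,p42), (x44,p43), (x45,p41), (x45,p42), (x45,p43)}
These 26 distinct sets form the basis B.
Close under arbitrary unions to get τ_{X×Y}; counting gives |τ_{X×Y}| = 108.


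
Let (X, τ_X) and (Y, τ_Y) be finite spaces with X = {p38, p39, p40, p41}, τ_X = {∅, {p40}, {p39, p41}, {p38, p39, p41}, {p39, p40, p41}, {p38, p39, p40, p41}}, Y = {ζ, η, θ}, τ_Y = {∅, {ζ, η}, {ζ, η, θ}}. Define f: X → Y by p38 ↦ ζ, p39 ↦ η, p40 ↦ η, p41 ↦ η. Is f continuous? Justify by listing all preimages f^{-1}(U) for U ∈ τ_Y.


f IS continuous.

Compute f^{-1}(U) for each U ∈ τ_Y:
  U = ∅: f^{-1}(U) = ∅ ∈ τ_X ✓.
  U = {ζ, η}: f^{-1}(U) = {p38, p39, p40, p41} ∈ τ_X ✓.
  U = {ζ, η, θ}: f^{-1}(U) = {p38, p39, p40, p41} ∈ τ_X ✓.
Every preimage lies in τ_X, so f IS continuous.


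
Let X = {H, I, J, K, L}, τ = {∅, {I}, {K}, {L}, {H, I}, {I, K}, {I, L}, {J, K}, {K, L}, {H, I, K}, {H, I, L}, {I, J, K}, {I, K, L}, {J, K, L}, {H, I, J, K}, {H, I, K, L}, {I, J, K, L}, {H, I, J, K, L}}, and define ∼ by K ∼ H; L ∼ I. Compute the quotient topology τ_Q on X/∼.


X/∼ = {[H=K], [I=L], [J]}; |τ_Q| = 4.

Equivalence classes: [H=K], [I=L], [J].
Quotient map π: X → X/∼ sends H ↦ [H=K], I ↦ [I=L], J ↦ [J], K ↦ [H=K], L ↦ [I=L].
For each subset V ⊆ X/∼, compute π^{-1}(V) ⊆ X and check whether π^{-1}(V) ∈ τ. V is open in τ_Q iff π^{-1}(V) ∈ τ.
  V = {}: π^{-1}(V) = ∅ ∈ τ ✓.
  V = {[H=K]}: π^{-1}(V) = {H, K} ∉ τ ✗.
  V = {[I=L]}: π^{-1}(V) = {I, L} ∈ τ ✓.
  V = {[H=K], [I=L]}: π^{-1}(V) = {H, I, K, L} ∈ τ ✓.
  V = {[J]}: π^{-1}(V) = {J} ∉ τ ✗.
  V = {[H=K], [J]}: π^{-1}(V) = {H, J, K} ∉ τ ✗.
  V = {[I=L], [J]}: π^{-1}(V) = {I, J, L} ∉ τ ✗.
  V = {[H=K], [I=L], [J]}: π^{-1}(V) = {H, I, J, K, L} ∈ τ ✓.
Open sets in the quotient: τ_Q = {{}, {[I=L]}, {[H=K], [I=L]}, {[H=K], [I=L], [J]}} (4 elements).


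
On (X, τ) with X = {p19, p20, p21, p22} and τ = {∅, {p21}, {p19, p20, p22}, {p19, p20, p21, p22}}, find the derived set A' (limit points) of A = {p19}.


A' = {p20, p22}

For each x ∈ X, list the open sets U ∈ τ with x ∈ U, then check whether U ∩ (A ∖ {x}) ≠ ∅ for every such U.
  x = p19: open {p19, p20, p22} ∋ x has {p19, p20, p22} ∩ (A ∖ {p19}) = ∅, so x is NOT a limit point.
  x = p20: opens ∋ x are {p19, p20, p22}, {p19, p20, p21, p22}; each meets A ∖ {p20}, so x IS a limit point.
  x = p21: open {p21} ∋ x has {p21} ∩ (A ∖ {p21}) = ∅, so x is NOT a limit point.
  x = p22: opens ∋ x are {p19, p20, p22}, {p19, p20, p21, p22}; each meets A ∖ {p22}, so x IS a limit point.
Collecting: A' = {p20, p22}.


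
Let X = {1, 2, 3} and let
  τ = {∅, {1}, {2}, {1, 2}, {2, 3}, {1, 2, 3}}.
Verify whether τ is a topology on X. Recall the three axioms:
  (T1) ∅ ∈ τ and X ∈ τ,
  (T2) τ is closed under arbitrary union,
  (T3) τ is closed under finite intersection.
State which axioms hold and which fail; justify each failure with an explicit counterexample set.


τ IS a topology on X.

Axiom (T1): ∅ ∈ τ? Yes; X ∈ τ? Yes.
Axiom (T2/T3): check pairwise unions and intersections of members of τ.
All pairwise intersections and unions checked — each lies in τ. Therefore τ satisfies (T1), (T2), (T3): it IS a topology on X.


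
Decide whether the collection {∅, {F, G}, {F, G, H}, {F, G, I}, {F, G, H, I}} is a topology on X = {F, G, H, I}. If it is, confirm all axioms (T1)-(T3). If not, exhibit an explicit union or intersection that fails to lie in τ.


τ IS a topology on X.

Axiom (T1): ∅ ∈ τ? Yes; X ∈ τ? Yes.
Axiom (T2/T3): check pairwise unions and intersections of members of τ.
All pairwise intersections and unions checked — each lies in τ. Therefore τ satisfies (T1), (T2), (T3): it IS a topology on X.


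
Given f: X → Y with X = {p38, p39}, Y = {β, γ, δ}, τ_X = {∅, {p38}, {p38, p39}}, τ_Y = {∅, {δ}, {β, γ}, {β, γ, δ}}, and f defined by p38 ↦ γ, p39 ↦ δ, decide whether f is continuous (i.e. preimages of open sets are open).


f is NOT continuous.

Compute f^{-1}(U) for each U ∈ τ_Y:
  U = ∅: f^{-1}(U) = ∅ ∈ τ_X ✓.
  U = {δ}: f^{-1}(U) = {p39} ∉ τ_X ✗.
  U = {β, γ}: f^{-1}(U) = {p38} ∈ τ_X ✓.
  U = {β, γ, δ}: f^{-1}(U) = {p38, p39} ∈ τ_X ✓.
Found U = {δ} with f^{-1}(U) = {p39} not in τ_X. Therefore f is NOT continuous.


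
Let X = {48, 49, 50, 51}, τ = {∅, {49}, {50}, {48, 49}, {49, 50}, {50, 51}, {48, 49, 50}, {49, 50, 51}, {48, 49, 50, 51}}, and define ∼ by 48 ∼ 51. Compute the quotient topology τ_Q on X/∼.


X/∼ = {[48=51], [49], [50]}; |τ_Q| = 5.

Equivalence classes: [48=51], [49], [50].
Quotient map π: X → X/∼ sends 48 ↦ [48=51], 49 ↦ [49], 50 ↦ [50], 51 ↦ [48=51].
For each subset V ⊆ X/∼, compute π^{-1}(V) ⊆ X and check whether π^{-1}(V) ∈ τ. V is open in τ_Q iff π^{-1}(V) ∈ τ.
  V = {}: π^{-1}(V) = ∅ ∈ τ ✓.
  V = {[48=51]}: π^{-1}(V) = {48, 51} ∉ τ ✗.
  V = {[49]}: π^{-1}(V) = {49} ∈ τ ✓.
  V = {[48=51], [49]}: π^{-1}(V) = {48, 49, 51} ∉ τ ✗.
  V = {[50]}: π^{-1}(V) = {50} ∈ τ ✓.
  V = {[48=51], [50]}: π^{-1}(V) = {48, 50, 51} ∉ τ ✗.
  V = {[49], [50]}: π^{-1}(V) = {49, 50} ∈ τ ✓.
  V = {[48=51], [49], [50]}: π^{-1}(V) = {48, 49, 50, 51} ∈ τ ✓.
Open sets in the quotient: τ_Q = {{}, {[49]}, {[50]}, {[49], [50]}, {[48=51], [49], [50]}} (5 elements).


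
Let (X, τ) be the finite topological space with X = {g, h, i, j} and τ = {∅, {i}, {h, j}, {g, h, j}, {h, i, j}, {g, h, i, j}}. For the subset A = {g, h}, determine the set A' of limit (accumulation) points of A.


A' = {g, j}

For each x ∈ X, list the open sets U ∈ τ with x ∈ U, then check whether U ∩ (A ∖ {x}) ≠ ∅ for every such U.
  x = g: opens ∋ x are {g, h, j}, {g, h, i, j}; each meets A ∖ {g}, so x IS a limit point.
  x = h: open {h, j} ∋ x has {h, j} ∩ (A ∖ {h}) = ∅, so x is NOT a limit point.
  x = i: open {i} ∋ x has {i} ∩ (A ∖ {i}) = ∅, so x is NOT a limit point.
  x = j: opens ∋ x are {h, j}, {g, h, j}, {h, i, j}, {g, h, i, j}; each meets A ∖ {j}, so x IS a limit point.
Collecting: A' = {g, j}.


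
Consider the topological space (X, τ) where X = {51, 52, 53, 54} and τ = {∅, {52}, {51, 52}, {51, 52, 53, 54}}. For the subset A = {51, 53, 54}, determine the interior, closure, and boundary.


int(A) = ∅, cl(A) = {51, 53, 54}, ∂A = {51, 53, 54}.

Closed sets in (X, τ) are complements of opens:
  closed(X, τ) = {∅, {53, 54}, {51, 53, 54}, {51, 52, 53, 54}}.
int(A) = ⋃ {U ∈ τ : U ⊆ A}. Opens contained in A: ∅.
Taking the union of these: int(A) = ∅.
cl(A) = ⋂ {C closed : A ⊆ C}. Closed sets containing A: {51, 53, 54}, {51, 52, 53, 54}.
Intersecting these: cl(A) = {51, 53, 54}.
∂A = cl(A) ∖ int(A) = {51, 53, 54} ∖ ∅ = {51, 53, 54}.


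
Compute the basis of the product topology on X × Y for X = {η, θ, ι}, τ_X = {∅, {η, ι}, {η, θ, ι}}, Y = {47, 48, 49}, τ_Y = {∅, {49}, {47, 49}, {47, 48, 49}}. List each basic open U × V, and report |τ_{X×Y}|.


Basis B = {∅ × ∅, {η, ι} × {49}, {η, θ, ι} × {49}, {η, ι} × {47, 49}, {η, ι} × {47, 48, 49}, {η, θ, ι} × {47, 49}, {η, θ, ι} × {47, 48, 49}}; |τ_{X×Y}| = 10.

Enumerate products U × V with U ∈ τ_X, V ∈ τ_Y (deduplicated):
  ∅ × ∅ = {} (∅)
  {η, ι} × {49} = {(η,49), (ι,49)}
  {η, θ, ι} × {49} = {(η,49), (θ,49), (ι,49)}
  {η, ι} × {47, 49} = {(η,47), (η,49), (ι,47), (ι,49)}
  {η, ι} × {47, 48, 49} = {(η,47), (η,48), (η,49), (ι,47), (ι,48), (ι,49)}
  {η, θ, ι} × {47, 49} = {(η,47), (η,49), (θ,47), (θ,49), (ι,47), (ι,49)}
  {η, θ, ι} × {47, 48, 49} = {(η,47), (η,48), (η,49), (θ,47), (θ,48), (θ,49), (ι,47), (ι,48), (ι,49)}
These 7 distinct sets form the basis B.
Close under arbitrary unions to get τ_{X×Y}; counting gives |τ_{X×Y}| = 10.


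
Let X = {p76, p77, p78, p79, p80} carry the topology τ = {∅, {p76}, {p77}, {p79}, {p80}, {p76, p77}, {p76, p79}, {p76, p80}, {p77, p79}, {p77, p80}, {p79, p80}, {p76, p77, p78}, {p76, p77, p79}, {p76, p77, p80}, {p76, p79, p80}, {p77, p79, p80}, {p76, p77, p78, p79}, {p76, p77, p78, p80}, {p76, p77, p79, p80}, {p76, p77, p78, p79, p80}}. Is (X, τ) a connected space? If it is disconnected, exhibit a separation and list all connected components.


(X, τ) is disconnected; components = [{p79}, {p80}, {p76, p77, p78}].

Find clopen sets (U ∈ τ with X ∖ U ∈ τ):
  U = ∅, X ∖ U = {p76, p77, p78, p79, p80} — both open, so U is clopen.
  U = {p79}, X ∖ U = {p76, p77, p78, p80} — both open, so U is clopen.
  U = {p80}, X ∖ U = {p76, p77, p78, p79} — both open, so U is clopen.
  U = {p79, p80}, X ∖ U = {p76, p77, p78} — both open, so U is clopen.
  U = {p76, p77, p78}, X ∖ U = {p79, p80} — both open, so U is clopen.
  U = {p76, p77, p78, p79}, X ∖ U = {p80} — both open, so U is clopen.
  U = {p76, p77, p78, p80}, X ∖ U = {p79} — both open, so U is clopen.
  U = {p76, p77, p78, p79, p80}, X ∖ U = ∅ — both open, so U is clopen.
Nontrivial clopen(s) exist: e.g. {p76, p77, p78}. So (X, τ) is disconnected.
Compute connected components by grouping points that agree on all clopens:
  component: {p79}
  component: {p80}
  component: {p76, p77, p78}


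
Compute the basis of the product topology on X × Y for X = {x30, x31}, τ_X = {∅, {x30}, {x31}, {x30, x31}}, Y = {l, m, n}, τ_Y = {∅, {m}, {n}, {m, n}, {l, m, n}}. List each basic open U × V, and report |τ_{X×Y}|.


Basis B = {∅ × ∅, {x30} × {m}, {x30} × {n}, {x31} × {m}, {x31} × {n}, {x30} × {m, n}, {x30, x31} × {m}, {x30, x31} × {n}, {x31} × {m, n}, {x30} × {l, m, n}, {x31} × {l, m, n}, {x30, x31} × {m, n}, {x30, x31} × {l, m, n}}; |τ_{X×Y}| = 25.

Enumerate products U × V with U ∈ τ_X, V ∈ τ_Y (deduplicated):
  ∅ × ∅ = {} (∅)
  {x30} × {m} = {(x30,m)}
  {x30} × {n} = {(x30,n)}
  {x31} × {m} = {(x31,m)}
  {x31} × {n} = {(x31,n)}
  {x30} × {m, n} = {(x30,m), (x30,n)}
  {x30, x31} × {m} = {(x30,m), (x31,m)}
  {x30, x31} × {n} = {(x30,n), (x31,n)}
  {x31} × {m, n} = {(x31,m), (x31,n)}
  {x30} × {l, m, n} = {(x30,l), (x30,m), (x30,n)}
  {x31} × {l, m, n} = {(x31,l), (x31,m), (x31,n)}
  {x30, x31} × {m, n} = {(x30,m), (x30,n), (x31,m), (x31,n)}
  {x30, x31} × {l, m, n} = {(x30,l), (x30,m), (x30,n), (x31,l), (x31,m), (x31,n)}
These 13 distinct sets form the basis B.
Close under arbitrary unions to get τ_{X×Y}; counting gives |τ_{X×Y}| = 25.


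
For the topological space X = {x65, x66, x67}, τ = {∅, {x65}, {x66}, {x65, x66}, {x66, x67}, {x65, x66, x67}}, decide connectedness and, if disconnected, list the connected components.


(X, τ) is disconnected; components = [{x65}, {x66, x67}].

Find clopen sets (U ∈ τ with X ∖ U ∈ τ):
  U = ∅, X ∖ U = {x65, x66, x67} — both open, so U is clopen.
  U = {x65}, X ∖ U = {x66, x67} — both open, so U is clopen.
  U = {x66, x67}, X ∖ U = {x65} — both open, so U is clopen.
  U = {x65, x66, x67}, X ∖ U = ∅ — both open, so U is clopen.
Nontrivial clopen(s) exist: e.g. {x66, x67}. So (X, τ) is disconnected.
Compute connected components by grouping points that agree on all clopens:
  component: {x65}
  component: {x66, x67}


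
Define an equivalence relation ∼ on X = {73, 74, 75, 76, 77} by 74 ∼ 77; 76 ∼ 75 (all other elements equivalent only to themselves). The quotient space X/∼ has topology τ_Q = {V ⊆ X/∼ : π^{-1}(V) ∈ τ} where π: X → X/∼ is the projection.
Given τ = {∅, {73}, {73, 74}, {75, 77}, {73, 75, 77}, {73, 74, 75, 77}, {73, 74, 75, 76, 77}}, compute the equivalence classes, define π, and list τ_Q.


X/∼ = {[73], [74=77], [75=76]}; |τ_Q| = 3.

Equivalence classes: [73], [74=77], [75=76].
Quotient map π: X → X/∼ sends 73 ↦ [73], 74 ↦ [74=77], 75 ↦ [75=76], 76 ↦ [75=76], 77 ↦ [74=77].
For each subset V ⊆ X/∼, compute π^{-1}(V) ⊆ X and check whether π^{-1}(V) ∈ τ. V is open in τ_Q iff π^{-1}(V) ∈ τ.
  V = {}: π^{-1}(V) = ∅ ∈ τ ✓.
  V = {[73]}: π^{-1}(V) = {73} ∈ τ ✓.
  V = {[74=77]}: π^{-1}(V) = {74, 77} ∉ τ ✗.
  V = {[73], [74=77]}: π^{-1}(V) = {73, 74, 77} ∉ τ ✗.
  V = {[75=76]}: π^{-1}(V) = {75, 76} ∉ τ ✗.
  V = {[73], [75=76]}: π^{-1}(V) = {73, 75, 76} ∉ τ ✗.
  V = {[74=77], [75=76]}: π^{-1}(V) = {74, 75, 76, 77} ∉ τ ✗.
  V = {[73], [74=77], [75=76]}: π^{-1}(V) = {73, 74, 75, 76, 77} ∈ τ ✓.
Open sets in the quotient: τ_Q = {{}, {[73]}, {[73], [74=77], [75=76]}} (3 elements).


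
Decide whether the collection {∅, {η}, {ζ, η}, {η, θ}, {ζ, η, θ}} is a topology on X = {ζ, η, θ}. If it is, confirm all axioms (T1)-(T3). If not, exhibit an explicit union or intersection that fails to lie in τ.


τ IS a topology on X.

Axiom (T1): ∅ ∈ τ? Yes; X ∈ τ? Yes.
Axiom (T2/T3): check pairwise unions and intersections of members of τ.
All pairwise intersections and unions checked — each lies in τ. Therefore τ satisfies (T1), (T2), (T3): it IS a topology on X.


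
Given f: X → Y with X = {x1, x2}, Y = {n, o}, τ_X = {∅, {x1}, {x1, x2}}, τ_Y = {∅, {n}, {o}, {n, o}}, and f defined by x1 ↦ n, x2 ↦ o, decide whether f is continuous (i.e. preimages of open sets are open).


f is NOT continuous.

Compute f^{-1}(U) for each U ∈ τ_Y:
  U = ∅: f^{-1}(U) = ∅ ∈ τ_X ✓.
  U = {n}: f^{-1}(U) = {x1} ∈ τ_X ✓.
  U = {o}: f^{-1}(U) = {x2} ∉ τ_X ✗.
  U = {n, o}: f^{-1}(U) = {x1, x2} ∈ τ_X ✓.
Found U = {o} with f^{-1}(U) = {x2} not in τ_X. Therefore f is NOT continuous.


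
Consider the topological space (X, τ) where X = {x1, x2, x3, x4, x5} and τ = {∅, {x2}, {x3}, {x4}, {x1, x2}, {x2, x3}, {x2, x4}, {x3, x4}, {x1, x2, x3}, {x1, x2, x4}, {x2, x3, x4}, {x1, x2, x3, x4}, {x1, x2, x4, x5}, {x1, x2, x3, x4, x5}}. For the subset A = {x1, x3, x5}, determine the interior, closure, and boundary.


int(A) = {x3}, cl(A) = {x1, x3, x5}, ∂A = {x1, x5}.

Closed sets in (X, τ) are complements of opens:
  closed(X, τ) = {∅, {x3}, {x5}, {x1, x5}, {x3, x5}, {x4, x5}, {x1, x2, x5}, {x1, x3, x5}, {x1, x4, x5}, {x3, x4, x5}, {x1, x2, x3, x5}, {x1, x2, x4, x5}, {x1, x3, x4, x5}, {x1, x2, x3, x4, x5}}.
int(A) = ⋃ {U ∈ τ : U ⊆ A}. Opens contained in A: ∅, {x3}.
Taking the union of these: int(A) = {x3}.
cl(A) = ⋂ {C closed : A ⊆ C}. Closed sets containing A: {x1, x3, x5}, {x1, x2, x3, x5}, {x1, x3, x4, x5}, {x1, x2, x3, x4, x5}.
Intersecting these: cl(A) = {x1, x3, x5}.
∂A = cl(A) ∖ int(A) = {x1, x3, x5} ∖ {x3} = {x1, x5}.


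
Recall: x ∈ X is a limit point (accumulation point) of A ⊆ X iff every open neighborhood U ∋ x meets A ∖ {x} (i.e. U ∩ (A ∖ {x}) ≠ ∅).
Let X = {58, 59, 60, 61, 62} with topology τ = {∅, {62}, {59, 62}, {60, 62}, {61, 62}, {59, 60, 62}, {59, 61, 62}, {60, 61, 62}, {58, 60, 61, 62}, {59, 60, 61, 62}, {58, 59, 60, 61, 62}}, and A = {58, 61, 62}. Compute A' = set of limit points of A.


A' = {58, 59, 60, 61}

For each x ∈ X, list the open sets U ∈ τ with x ∈ U, then check whether U ∩ (A ∖ {x}) ≠ ∅ for every such U.
  x = 58: opens ∋ x are {58, 60, 61, 62}, {58, 59, 60, 61, 62}; each meets A ∖ {58}, so x IS a limit point.
  x = 59: opens ∋ x are {59, 62}, {59, 60, 62}, {59, 61, 62}, {59, 60, 61, 62}, {58, 59, 60, 61, 62}; each meets A ∖ {59}, so x IS a limit point.
  x = 60: opens ∋ x are {60, 62}, {59, 60, 62}, {60, 61, 62}, {58, 60, 61, 62}, {59, 60, 61, 62}, {58, 59, 60, 61, 62}; each meets A ∖ {60}, so x IS a limit point.
  x = 61: opens ∋ x are {61, 62}, {59, 61, 62}, {60, 61, 62}, {58, 60, 61, 62}, {59, 60, 61, 62}, {58, 59, 60, 61, 62}; each meets A ∖ {61}, so x IS a limit point.
  x = 62: open {62} ∋ x has {62} ∩ (A ∖ {62}) = ∅, so x is NOT a limit point.
Collecting: A' = {58, 59, 60, 61}.


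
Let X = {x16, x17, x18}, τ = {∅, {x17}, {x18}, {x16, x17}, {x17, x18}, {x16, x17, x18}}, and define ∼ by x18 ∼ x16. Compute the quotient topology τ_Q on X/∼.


X/∼ = {[x16=x18], [x17]}; |τ_Q| = 3.

Equivalence classes: [x16=x18], [x17].
Quotient map π: X → X/∼ sends x16 ↦ [x16=x18], x17 ↦ [x17], x18 ↦ [x16=x18].
For each subset V ⊆ X/∼, compute π^{-1}(V) ⊆ X and check whether π^{-1}(V) ∈ τ. V is open in τ_Q iff π^{-1}(V) ∈ τ.
  V = {}: π^{-1}(V) = ∅ ∈ τ ✓.
  V = {[x16=x18]}: π^{-1}(V) = {x16, x18} ∉ τ ✗.
  V = {[x17]}: π^{-1}(V) = {x17} ∈ τ ✓.
  V = {[x16=x18], [x17]}: π^{-1}(V) = {x16, x17, x18} ∈ τ ✓.
Open sets in the quotient: τ_Q = {{}, {[x17]}, {[x16=x18], [x17]}} (3 elements).


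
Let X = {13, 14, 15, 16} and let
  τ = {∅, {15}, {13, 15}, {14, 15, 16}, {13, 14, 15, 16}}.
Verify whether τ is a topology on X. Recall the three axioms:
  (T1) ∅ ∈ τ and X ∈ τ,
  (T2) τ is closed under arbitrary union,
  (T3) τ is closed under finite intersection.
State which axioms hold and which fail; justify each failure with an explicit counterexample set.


τ IS a topology on X.

Axiom (T1): ∅ ∈ τ? Yes; X ∈ τ? Yes.
Axiom (T2/T3): check pairwise unions and intersections of members of τ.
All pairwise intersections and unions checked — each lies in τ. Therefore τ satisfies (T1), (T2), (T3): it IS a topology on X.


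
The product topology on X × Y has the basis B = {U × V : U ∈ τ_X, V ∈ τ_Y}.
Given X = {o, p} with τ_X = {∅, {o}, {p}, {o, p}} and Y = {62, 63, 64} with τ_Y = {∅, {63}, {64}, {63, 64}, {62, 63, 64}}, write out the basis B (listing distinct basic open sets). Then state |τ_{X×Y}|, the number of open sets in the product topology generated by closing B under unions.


Basis B = {∅ × ∅, {o} × {63}, {o} × {64}, {p} × {63}, {p} × {64}, {o} × {63, 64}, {o, p} × {63}, {o, p} × {64}, {p} × {63, 64}, {o} × {62, 63, 64}, {p} × {62, 63, 64}, {o, p} × {63, 64}, {o, p} × {62, 63, 64}}; |τ_{X×Y}| = 25.

Enumerate products U × V with U ∈ τ_X, V ∈ τ_Y (deduplicated):
  ∅ × ∅ = {} (∅)
  {o} × {63} = {(o,63)}
  {o} × {64} = {(o,64)}
  {p} × {63} = {(p,63)}
  {p} × {64} = {(p,64)}
  {o} × {63, 64} = {(o,63), (o,64)}
  {o, p} × {63} = {(o,63), (p,63)}
  {o, p} × {64} = {(o,64), (p,64)}
  {p} × {63, 64} = {(p,63), (p,64)}
  {o} × {62, 63, 64} = {(o,62), (o,63), (o,64)}
  {p} × {62, 63, 64} = {(p,62), (p,63), (p,64)}
  {o, p} × {63, 64} = {(o,63), (o,64), (p,63), (p,64)}
  {o, p} × {62, 63, 64} = {(o,62), (o,63), (o,64), (p,62), (p,63), (p,64)}
These 13 distinct sets form the basis B.
Close under arbitrary unions to get τ_{X×Y}; counting gives |τ_{X×Y}| = 25.


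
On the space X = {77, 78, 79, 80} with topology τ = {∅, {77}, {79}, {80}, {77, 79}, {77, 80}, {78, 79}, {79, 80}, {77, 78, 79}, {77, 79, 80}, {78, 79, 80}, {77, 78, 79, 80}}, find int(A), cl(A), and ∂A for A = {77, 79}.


int(A) = {77, 79}, cl(A) = {77, 78, 79}, ∂A = {78}.

Closed sets in (X, τ) are complements of opens:
  closed(X, τ) = {∅, {77}, {78}, {80}, {77, 78}, {77, 80}, {78, 79}, {78, 80}, {77, 78, 79}, {77, 78, 80}, {78, 79, 80}, {77, 78, 79, 80}}.
int(A) = ⋃ {U ∈ τ : U ⊆ A}. Opens contained in A: ∅, {77}, {79}, {77, 79}.
Taking the union of these: int(A) = {77, 79}.
cl(A) = ⋂ {C closed : A ⊆ C}. Closed sets containing A: {77, 78, 79}, {77, 78, 79, 80}.
Intersecting these: cl(A) = {77, 78, 79}.
∂A = cl(A) ∖ int(A) = {77, 78, 79} ∖ {77, 79} = {78}.


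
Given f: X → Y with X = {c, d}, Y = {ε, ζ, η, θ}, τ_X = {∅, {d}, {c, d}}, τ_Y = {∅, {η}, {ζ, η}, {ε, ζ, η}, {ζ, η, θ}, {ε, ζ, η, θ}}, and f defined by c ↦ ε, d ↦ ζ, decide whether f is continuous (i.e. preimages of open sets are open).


f IS continuous.

Compute f^{-1}(U) for each U ∈ τ_Y:
  U = ∅: f^{-1}(U) = ∅ ∈ τ_X ✓.
  U = {η}: f^{-1}(U) = ∅ ∈ τ_X ✓.
  U = {ζ, η}: f^{-1}(U) = {d} ∈ τ_X ✓.
  U = {ε, ζ, η}: f^{-1}(U) = {c, d} ∈ τ_X ✓.
  U = {ζ, η, θ}: f^{-1}(U) = {d} ∈ τ_X ✓.
  U = {ε, ζ, η, θ}: f^{-1}(U) = {c, d} ∈ τ_X ✓.
Every preimage lies in τ_X, so f IS continuous.


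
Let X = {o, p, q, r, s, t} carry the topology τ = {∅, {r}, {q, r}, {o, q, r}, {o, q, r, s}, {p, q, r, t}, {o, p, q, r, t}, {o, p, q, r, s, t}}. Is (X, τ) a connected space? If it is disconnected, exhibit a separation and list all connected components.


(X, τ) is connected.

Find clopen sets (U ∈ τ with X ∖ U ∈ τ):
  U = ∅, X ∖ U = {o, p, q, r, s, t} — both open, so U is clopen.
  U = {o, p, q, r, s, t}, X ∖ U = ∅ — both open, so U is clopen.
Only trivial clopens (∅ and X) exist, so (X, τ) is connected.
Compute connected components by grouping points that agree on all clopens:
  component: {o, p, q, r, s, t}


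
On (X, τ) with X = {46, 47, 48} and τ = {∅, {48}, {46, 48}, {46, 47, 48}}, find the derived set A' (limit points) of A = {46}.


A' = {47}

For each x ∈ X, list the open sets U ∈ τ with x ∈ U, then check whether U ∩ (A ∖ {x}) ≠ ∅ for every such U.
  x = 46: open {46, 48} ∋ x has {46, 48} ∩ (A ∖ {46}) = ∅, so x is NOT a limit point.
  x = 47: opens ∋ x are {46, 47, 48}; each meets A ∖ {47}, so x IS a limit point.
  x = 48: open {48} ∋ x has {48} ∩ (A ∖ {48}) = ∅, so x is NOT a limit point.
Collecting: A' = {47}.


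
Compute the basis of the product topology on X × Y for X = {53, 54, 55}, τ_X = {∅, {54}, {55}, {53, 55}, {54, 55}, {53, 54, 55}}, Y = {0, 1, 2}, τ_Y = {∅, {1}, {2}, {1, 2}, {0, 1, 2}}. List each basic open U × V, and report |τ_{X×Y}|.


Basis B = {∅ × ∅, {54} × {1}, {54} × {2}, {55} × {1}, {55} × {2}, {53, 55} × {1}, {53, 55} × {2}, {54} × {1, 2}, {54, 55} × {1}, {54, 55} × {2}, {55} × {1, 2}, {53, 54, 55} × {1}, {53, 54, 55} × {2}, {54} × {0, 1, 2}, {55} × {0, 1, 2}, {53, 55} × {1, 2}, {54, 55} × {1, 2}, {53, 55} × {0, 1, 2}, {53, 54, 55} × {1, 2}, {54, 55} × {0, 1, 2}, {53, 54, 55} × {0, 1, 2}}; |τ_{X×Y}| = 70.

Enumerate products U × V with U ∈ τ_X, V ∈ τ_Y (deduplicated):
  ∅ × ∅ = {} (∅)
  {54} × {1} = {(54,1)}
  {54} × {2} = {(54,2)}
  {55} × {1} = {(55,1)}
  {55} × {2} = {(55,2)}
  {53, 55} × {1} = {(53,1), (55,1)}
  {53, 55} × {2} = {(53,2), (55,2)}
  {54} × {1, 2} = {(54,1), (54,2)}
  {54, 55} × {1} = {(54,1), (55,1)}
  {54, 55} × {2} = {(54,2), (55,2)}
  {55} × {1, 2} = {(55,1), (55,2)}
  {53, 54, 55} × {1} = {(53,1), (54,1), (55,1)}
  {53, 54, 55} × {2} = {(53,2), (54,2), (55,2)}
  {54} × {0, 1, 2} = {(54,0), (54,1), (54,2)}
  {55} × {0, 1, 2} = {(55,0), (55,1), (55,2)}
  {53, 55} × {1, 2} = {(53,1), (53,2), (55,1), (55,2)}
  {54, 55} × {1, 2} = {(54,1), (54,2), (55,1), (55,2)}
  {53, 55} × {0, 1, 2} = {(53,0), (53,1), (53,2), (55,0), (55,1), (55,2)}
  {53, 54, 55} × {1, 2} = {(53,1), (53,2), (54,1), (54,2), (55,1), (55,2)}
  {54, 55} × {0, 1, 2} = {(54,0), (54,1), (54,2), (55,0), (55,1), (55,2)}
  {53, 54, 55} × {0, 1, 2} = {(53,0), (53,1), (53,2), (54,0), (54,1), (54,2), (55,0), (55,1), (55,2)}
These 21 distinct sets form the basis B.
Close under arbitrary unions to get τ_{X×Y}; counting gives |τ_{X×Y}| = 70.
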